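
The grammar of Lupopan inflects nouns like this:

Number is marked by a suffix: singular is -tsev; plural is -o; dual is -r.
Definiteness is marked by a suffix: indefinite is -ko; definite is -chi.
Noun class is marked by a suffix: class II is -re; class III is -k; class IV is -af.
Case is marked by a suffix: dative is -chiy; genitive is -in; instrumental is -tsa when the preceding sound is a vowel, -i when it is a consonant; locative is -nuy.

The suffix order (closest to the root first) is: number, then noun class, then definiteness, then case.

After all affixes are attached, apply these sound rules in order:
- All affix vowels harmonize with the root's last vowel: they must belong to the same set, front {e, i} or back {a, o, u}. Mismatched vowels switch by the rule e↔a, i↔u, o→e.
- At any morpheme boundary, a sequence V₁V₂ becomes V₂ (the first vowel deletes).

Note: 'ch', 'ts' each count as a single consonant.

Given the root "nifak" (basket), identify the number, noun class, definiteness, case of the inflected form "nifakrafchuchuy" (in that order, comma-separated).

Segment: nifak-r-af-chi-chiy.
number: -r → dual.
noun class: -af → class IV.
definiteness: -chi → definite.
case: -chiy → dative.

dual, class IV, definite, dative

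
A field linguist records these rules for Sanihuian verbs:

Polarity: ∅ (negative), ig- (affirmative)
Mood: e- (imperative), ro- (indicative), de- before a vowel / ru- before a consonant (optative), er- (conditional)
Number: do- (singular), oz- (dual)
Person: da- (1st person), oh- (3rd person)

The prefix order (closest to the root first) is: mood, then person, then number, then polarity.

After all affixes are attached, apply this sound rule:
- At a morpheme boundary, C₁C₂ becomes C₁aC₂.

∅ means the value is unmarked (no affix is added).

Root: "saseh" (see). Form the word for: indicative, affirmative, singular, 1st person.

igadodarosaseh

Attach mood indicative ro- → rosaseh.
Attach person 1st person da- → darosaseh.
Attach number singular do- → dodarosaseh.
Attach polarity affirmative ig- → igdodarosaseh.
Apply epenthesis: igdodarosaseh → igadodarosaseh.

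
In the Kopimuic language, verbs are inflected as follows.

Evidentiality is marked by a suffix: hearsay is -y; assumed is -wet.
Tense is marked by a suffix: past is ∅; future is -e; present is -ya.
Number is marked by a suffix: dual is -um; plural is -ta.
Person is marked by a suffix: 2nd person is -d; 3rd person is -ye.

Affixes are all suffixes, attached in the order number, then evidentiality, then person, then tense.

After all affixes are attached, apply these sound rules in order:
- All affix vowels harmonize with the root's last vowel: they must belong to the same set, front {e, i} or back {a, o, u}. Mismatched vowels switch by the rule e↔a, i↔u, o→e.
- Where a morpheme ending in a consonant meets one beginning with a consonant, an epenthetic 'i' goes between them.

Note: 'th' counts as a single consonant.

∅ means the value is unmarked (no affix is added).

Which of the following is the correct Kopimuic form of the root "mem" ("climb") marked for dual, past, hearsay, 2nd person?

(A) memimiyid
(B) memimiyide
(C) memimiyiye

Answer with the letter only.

A

Attach number dual -um → memum.
Attach evidentiality hearsay -y → memumy.
Attach person 2nd person -d → memumyd.
tense = past: zero marking, form stays memumyd.
Apply vowel harmony: memumyd → memimyd.
Apply epenthesis: memimyd → memimiyid.
So the correct form is memimiyid, option (A).
(C) memimiyiye is wrong: it uses 3rd person instead of 2nd person for person.
(B) memimiyide is wrong: it uses future instead of past for tense.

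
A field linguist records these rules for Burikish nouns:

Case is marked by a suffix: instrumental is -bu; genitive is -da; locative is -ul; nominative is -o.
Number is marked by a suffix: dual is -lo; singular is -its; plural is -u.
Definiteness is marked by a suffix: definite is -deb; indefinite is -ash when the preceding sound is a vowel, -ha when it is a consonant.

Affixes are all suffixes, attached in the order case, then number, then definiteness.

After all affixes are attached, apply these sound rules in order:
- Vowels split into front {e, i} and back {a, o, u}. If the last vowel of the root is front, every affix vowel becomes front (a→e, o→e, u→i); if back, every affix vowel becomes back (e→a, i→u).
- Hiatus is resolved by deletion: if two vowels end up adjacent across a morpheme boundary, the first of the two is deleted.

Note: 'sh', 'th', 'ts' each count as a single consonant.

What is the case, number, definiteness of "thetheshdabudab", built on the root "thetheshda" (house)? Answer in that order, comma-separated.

instrumental, plural, definite

Segment: thetheshda-bu-u-deb.
case: -bu → instrumental.
number: -u → plural.
definiteness: -deb → definite.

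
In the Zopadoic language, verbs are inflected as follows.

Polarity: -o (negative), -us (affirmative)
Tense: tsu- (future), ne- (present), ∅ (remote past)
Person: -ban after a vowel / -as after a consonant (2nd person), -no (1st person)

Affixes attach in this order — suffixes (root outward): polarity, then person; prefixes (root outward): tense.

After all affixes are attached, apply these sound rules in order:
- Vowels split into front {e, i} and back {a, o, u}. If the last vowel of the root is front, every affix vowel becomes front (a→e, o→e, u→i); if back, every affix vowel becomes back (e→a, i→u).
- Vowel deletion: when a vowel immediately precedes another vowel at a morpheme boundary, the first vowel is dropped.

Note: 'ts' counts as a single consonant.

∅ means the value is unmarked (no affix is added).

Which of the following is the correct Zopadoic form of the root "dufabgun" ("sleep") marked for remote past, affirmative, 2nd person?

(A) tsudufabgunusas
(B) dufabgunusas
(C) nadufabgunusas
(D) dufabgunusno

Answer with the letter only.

Attach polarity affirmative -us → dufabgunus.
tense = remote past: zero marking, form stays dufabgunus.
Attach person 2nd person -as (after consonant 's') → dufabgunusas.
Vowel harmony: no change.
Vowel deletion: no change.
So the correct form is dufabgunusas, option (B).
(C) nadufabgunusas is wrong: it uses present instead of remote past for tense.
(A) tsudufabgunusas is wrong: it uses future instead of remote past for tense.
(D) dufabgunusno is wrong: it uses 1st person instead of 2nd person for person.

B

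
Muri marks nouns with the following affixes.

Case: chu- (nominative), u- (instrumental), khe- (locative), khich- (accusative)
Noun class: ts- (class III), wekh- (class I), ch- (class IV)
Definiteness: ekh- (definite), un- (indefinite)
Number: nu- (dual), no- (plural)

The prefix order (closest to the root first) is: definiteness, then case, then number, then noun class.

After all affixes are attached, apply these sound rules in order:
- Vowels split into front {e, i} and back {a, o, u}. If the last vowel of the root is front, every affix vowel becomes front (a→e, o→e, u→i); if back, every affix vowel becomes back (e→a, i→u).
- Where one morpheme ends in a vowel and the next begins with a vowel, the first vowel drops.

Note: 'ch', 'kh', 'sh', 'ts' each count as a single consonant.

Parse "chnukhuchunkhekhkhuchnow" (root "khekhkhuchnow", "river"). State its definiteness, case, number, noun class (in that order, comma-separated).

Segment: ch-nu-khich-un-khekhkhuchnow.
definiteness: un- → indefinite.
case: khich- → accusative.
number: nu- → dual.
noun class: ch- → class IV.

indefinite, accusative, dual, class IV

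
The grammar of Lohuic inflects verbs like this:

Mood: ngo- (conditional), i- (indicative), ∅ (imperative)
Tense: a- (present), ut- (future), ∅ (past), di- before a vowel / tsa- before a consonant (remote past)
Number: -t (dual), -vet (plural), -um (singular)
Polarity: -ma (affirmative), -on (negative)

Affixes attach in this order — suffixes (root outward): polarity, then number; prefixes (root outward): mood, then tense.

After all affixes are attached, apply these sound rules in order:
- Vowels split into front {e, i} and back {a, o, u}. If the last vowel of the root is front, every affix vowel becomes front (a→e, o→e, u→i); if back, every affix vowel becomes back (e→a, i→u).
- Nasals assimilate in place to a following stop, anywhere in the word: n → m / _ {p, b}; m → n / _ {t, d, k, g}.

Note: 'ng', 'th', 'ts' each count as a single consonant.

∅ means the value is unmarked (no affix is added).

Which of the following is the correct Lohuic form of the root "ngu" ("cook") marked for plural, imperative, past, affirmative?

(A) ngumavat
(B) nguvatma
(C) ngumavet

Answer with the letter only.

A

mood = imperative: zero marking, form stays ngu.
tense = past: zero marking, form stays ngu.
Attach polarity affirmative -ma → nguma.
Attach number plural -vet → ngumavet.
Apply vowel harmony: ngumavet → ngumavat.
Nasal assimilation: no change.
So the correct form is ngumavat, option (A).
(B) nguvatma is wrong: it has the affixes in the wrong order.
(C) ngumavet is wrong: it fails to apply the sound rule(s).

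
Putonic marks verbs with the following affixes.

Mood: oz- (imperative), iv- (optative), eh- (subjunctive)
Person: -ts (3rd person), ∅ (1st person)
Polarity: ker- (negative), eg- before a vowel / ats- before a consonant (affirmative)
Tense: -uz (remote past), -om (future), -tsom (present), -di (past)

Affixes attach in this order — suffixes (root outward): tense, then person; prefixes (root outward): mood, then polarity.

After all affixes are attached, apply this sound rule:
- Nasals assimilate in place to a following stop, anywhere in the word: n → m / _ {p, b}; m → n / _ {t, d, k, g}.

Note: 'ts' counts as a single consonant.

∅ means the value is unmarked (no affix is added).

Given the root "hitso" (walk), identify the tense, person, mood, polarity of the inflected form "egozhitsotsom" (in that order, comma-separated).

present, 1st person, imperative, affirmative

Segment: eg-oz-hitso-tsom.
tense: -tsom → present.
person: ∅ → 1st person.
mood: oz- → imperative.
polarity: eg/ats- → affirmative.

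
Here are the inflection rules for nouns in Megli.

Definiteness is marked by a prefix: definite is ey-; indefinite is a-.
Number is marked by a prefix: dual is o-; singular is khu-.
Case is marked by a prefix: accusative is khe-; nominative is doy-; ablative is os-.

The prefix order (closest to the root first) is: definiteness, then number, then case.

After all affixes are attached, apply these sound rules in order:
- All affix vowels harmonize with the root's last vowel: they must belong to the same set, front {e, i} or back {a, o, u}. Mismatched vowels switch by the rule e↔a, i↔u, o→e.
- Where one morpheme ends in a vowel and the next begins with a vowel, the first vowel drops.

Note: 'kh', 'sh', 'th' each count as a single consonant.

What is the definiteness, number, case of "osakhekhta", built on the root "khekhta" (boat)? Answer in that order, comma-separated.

Segment: os-o-a-khekhta.
definiteness: a- → indefinite.
number: o- → dual.
case: os- → ablative.

indefinite, dual, ablative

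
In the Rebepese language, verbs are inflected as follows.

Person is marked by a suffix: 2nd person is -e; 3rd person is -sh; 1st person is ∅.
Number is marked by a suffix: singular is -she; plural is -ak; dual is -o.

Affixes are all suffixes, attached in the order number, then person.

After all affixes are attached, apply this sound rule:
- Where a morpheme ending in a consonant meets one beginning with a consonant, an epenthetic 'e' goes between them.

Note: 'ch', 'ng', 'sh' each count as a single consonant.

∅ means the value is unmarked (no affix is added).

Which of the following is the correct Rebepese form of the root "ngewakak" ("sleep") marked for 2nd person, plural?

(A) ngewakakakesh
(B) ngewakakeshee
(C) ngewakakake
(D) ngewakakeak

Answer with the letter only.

C

Attach number plural -ak → ngewakakak.
Attach person 2nd person -e → ngewakakake.
Epenthesis: no change.
So the correct form is ngewakakake, option (C).
(D) ngewakakeak is wrong: it has the affixes in the wrong order.
(A) ngewakakakesh is wrong: it uses 3rd person instead of 2nd person for person.
(B) ngewakakeshee is wrong: it uses singular instead of plural for number.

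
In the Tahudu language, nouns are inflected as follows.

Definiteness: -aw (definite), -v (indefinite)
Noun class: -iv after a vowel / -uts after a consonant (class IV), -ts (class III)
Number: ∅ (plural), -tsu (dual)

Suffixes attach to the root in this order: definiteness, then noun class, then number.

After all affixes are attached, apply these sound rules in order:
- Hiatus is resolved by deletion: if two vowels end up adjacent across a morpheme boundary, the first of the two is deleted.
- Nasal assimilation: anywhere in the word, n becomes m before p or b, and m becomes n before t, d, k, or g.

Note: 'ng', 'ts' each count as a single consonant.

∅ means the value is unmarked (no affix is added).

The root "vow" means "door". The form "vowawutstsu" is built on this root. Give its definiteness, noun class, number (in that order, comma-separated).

Segment: vow-aw-uts-tsu.
definiteness: -aw → definite.
noun class: -iv/uts → class IV.
number: -tsu → dual.

definite, class IV, dual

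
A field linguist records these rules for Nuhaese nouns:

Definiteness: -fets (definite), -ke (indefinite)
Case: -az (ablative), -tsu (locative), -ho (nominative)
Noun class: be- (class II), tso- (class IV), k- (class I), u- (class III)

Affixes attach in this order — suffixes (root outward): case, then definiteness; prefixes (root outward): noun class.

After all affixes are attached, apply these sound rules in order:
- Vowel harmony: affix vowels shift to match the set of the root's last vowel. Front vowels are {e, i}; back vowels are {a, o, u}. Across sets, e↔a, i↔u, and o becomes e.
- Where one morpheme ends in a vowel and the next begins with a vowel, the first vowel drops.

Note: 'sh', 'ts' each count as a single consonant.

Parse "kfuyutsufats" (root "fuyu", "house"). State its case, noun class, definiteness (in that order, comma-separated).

Segment: k-fuyu-tsu-fets.
case: -tsu → locative.
noun class: k- → class I.
definiteness: -fets → definite.

locative, class I, definite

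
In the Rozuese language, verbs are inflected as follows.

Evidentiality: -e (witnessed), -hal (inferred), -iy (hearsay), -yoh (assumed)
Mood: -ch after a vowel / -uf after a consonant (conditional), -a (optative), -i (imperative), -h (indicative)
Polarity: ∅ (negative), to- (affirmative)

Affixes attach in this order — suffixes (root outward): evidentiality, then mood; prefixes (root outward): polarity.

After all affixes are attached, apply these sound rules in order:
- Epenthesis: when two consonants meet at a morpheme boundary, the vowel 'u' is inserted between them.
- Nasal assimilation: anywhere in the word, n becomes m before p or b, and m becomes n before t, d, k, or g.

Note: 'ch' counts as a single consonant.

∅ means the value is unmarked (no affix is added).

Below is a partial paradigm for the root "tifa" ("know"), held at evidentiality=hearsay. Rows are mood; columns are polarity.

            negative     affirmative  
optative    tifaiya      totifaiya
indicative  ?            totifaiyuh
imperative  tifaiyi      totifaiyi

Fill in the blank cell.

polarity = negative: zero marking, form stays tifa.
Attach evidentiality hearsay -iy → tifaiy.
Attach mood indicative -h → tifaiyh.
Apply epenthesis: tifaiyh → tifaiyuh.
Nasal assimilation: no change.

tifaiyuh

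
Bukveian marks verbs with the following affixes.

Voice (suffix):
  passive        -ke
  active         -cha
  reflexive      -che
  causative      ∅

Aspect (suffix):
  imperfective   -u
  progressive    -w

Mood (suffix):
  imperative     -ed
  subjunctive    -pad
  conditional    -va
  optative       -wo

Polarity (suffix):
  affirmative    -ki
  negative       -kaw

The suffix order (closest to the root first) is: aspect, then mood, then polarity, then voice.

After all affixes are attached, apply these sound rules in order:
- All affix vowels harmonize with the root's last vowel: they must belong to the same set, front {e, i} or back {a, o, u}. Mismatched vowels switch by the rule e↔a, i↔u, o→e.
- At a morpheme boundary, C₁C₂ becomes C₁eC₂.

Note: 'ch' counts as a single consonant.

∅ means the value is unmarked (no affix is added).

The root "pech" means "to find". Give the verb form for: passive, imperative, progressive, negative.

pechewedekeweke

Attach aspect progressive -w → pechw.
Attach mood imperative -ed → pechwed.
Attach polarity negative -kaw → pechwedkaw.
Attach voice passive -ke → pechwedkawke.
Apply vowel harmony: pechwedkawke → pechwedkewke.
Apply epenthesis: pechwedkewke → pechewedekeweke.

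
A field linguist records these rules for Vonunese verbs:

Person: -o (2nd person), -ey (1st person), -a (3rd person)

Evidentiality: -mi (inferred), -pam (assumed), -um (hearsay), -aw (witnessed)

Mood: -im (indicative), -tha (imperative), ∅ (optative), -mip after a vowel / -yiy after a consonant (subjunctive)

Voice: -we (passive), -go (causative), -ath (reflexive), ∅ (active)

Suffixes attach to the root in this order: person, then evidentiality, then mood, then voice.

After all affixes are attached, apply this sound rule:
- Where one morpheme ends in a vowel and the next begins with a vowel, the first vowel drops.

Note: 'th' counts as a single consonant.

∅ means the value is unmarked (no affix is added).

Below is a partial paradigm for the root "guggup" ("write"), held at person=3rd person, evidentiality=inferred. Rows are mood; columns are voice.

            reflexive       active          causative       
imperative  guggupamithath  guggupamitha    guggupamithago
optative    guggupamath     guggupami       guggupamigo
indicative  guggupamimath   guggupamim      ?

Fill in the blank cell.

guggupamimgo

Attach person 3rd person -a → guggupa.
Attach evidentiality inferred -mi → guggupami.
Attach mood indicative -im → guggupamiim.
Attach voice causative -go → guggupamiimgo.
Apply vowel deletion: guggupamiimgo → guggupamimgo.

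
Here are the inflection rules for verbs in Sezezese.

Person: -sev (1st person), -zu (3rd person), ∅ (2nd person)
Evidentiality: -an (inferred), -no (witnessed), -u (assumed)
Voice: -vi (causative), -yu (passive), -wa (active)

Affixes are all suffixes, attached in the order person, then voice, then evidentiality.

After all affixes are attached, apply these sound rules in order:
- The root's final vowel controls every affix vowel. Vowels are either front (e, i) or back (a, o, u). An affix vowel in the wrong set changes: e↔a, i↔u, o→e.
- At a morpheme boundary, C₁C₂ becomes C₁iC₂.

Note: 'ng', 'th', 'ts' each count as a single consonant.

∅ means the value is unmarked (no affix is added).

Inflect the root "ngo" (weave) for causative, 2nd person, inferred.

ngovuan

person = 2nd person: zero marking, form stays ngo.
Attach voice causative -vi → ngovi.
Attach evidentiality inferred -an → ngovian.
Apply vowel harmony: ngovian → ngovuan.
Epenthesis: no change.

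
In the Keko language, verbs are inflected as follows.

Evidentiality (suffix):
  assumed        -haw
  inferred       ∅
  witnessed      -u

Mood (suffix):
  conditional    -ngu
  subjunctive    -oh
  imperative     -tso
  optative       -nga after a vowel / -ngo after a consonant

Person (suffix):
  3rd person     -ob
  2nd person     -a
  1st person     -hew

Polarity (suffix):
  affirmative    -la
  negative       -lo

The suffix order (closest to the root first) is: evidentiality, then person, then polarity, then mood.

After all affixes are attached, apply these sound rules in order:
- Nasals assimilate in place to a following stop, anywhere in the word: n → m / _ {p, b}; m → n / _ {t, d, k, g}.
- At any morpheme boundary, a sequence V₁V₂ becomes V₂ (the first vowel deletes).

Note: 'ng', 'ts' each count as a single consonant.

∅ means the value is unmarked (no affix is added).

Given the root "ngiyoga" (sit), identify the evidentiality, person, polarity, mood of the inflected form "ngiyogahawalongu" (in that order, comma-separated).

assumed, 2nd person, negative, conditional

Segment: ngiyoga-haw-a-lo-ngu.
evidentiality: -haw → assumed.
person: -a → 2nd person.
polarity: -lo → negative.
mood: -ngu → conditional.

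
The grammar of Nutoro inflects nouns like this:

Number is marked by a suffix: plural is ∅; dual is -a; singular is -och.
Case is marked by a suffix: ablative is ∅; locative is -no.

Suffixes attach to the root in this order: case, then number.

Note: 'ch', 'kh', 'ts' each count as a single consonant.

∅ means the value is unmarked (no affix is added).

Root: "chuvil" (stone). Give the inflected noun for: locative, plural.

Attach case locative -no → chuvilno.
number = plural: zero marking, form stays chuvilno.

chuvilno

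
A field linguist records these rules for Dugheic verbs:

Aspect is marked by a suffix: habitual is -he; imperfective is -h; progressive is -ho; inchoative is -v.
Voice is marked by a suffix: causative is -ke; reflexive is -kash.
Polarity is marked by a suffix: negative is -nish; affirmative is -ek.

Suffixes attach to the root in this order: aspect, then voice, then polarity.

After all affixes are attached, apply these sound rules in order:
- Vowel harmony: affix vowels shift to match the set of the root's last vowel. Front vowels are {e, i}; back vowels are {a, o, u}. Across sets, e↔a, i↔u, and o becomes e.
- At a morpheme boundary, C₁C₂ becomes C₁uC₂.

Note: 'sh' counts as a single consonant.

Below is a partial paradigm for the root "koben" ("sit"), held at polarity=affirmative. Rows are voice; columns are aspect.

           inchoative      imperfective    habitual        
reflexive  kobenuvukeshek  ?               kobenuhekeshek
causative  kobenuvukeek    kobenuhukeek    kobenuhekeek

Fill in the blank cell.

Attach aspect imperfective -h → kobenh.
Attach voice reflexive -kash → kobenhkash.
Attach polarity affirmative -ek → kobenhkashek.
Apply vowel harmony: kobenhkashek → kobenhkeshek.
Apply epenthesis: kobenhkeshek → kobenuhukeshek.

kobenuhukeshek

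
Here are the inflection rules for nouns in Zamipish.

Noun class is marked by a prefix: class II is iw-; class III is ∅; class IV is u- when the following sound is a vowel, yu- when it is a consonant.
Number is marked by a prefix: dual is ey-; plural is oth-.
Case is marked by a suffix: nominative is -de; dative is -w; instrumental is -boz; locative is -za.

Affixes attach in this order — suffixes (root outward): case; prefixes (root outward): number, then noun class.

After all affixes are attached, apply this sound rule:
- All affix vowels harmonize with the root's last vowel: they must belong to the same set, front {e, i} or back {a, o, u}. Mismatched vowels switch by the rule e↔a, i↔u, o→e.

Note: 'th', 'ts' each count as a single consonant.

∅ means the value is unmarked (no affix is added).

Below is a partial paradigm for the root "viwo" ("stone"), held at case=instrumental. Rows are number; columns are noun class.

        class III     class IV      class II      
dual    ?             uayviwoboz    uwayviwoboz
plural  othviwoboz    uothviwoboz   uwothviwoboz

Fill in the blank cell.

Attach case instrumental -boz → viwoboz.
Attach number dual ey- → eyviwoboz.
noun class = class III: zero marking, form stays eyviwoboz.
Apply vowel harmony: eyviwoboz → ayviwoboz.

ayviwoboz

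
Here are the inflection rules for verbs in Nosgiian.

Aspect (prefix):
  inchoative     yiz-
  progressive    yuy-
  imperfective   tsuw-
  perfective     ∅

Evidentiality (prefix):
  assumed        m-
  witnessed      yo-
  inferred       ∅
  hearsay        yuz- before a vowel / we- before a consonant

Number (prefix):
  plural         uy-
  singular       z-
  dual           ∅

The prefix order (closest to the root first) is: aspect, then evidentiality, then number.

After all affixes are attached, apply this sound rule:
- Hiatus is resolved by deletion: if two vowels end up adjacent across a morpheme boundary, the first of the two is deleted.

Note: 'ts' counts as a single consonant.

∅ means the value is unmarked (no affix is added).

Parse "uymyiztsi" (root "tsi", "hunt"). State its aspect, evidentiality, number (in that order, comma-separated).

inchoative, assumed, plural

Segment: uy-m-yiz-tsi.
aspect: yiz- → inchoative.
evidentiality: m- → assumed.
number: uy- → plural.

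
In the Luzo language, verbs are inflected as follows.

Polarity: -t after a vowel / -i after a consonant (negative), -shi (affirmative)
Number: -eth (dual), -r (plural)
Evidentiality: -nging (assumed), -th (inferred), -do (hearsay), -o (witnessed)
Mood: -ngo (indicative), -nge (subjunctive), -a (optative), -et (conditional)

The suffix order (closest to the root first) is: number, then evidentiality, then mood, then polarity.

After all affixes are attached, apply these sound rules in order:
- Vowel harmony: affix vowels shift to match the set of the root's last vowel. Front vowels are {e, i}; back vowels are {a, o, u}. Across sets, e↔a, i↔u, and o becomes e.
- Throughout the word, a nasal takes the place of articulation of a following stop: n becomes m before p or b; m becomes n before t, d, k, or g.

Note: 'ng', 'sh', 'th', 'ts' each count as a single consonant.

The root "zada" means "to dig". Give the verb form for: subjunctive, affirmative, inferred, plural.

zadarthngashu

Attach number plural -r → zadar.
Attach evidentiality inferred -th → zadarth.
Attach mood subjunctive -nge → zadarthnge.
Attach polarity affirmative -shi → zadarthngeshi.
Apply vowel harmony: zadarthngeshi → zadarthngashu.
Nasal assimilation: no change.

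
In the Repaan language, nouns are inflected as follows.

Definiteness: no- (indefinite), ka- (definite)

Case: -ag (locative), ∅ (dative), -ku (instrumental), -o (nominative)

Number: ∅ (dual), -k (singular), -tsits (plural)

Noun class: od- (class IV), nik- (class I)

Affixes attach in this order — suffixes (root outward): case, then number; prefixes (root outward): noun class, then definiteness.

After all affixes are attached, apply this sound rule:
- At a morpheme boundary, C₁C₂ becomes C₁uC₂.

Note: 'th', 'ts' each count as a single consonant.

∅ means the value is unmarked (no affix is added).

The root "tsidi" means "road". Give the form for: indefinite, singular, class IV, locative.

Attach case locative -ag → tsidiag.
Attach number singular -k → tsidiagk.
Attach noun class class IV od- → odtsidiagk.
Attach definiteness indefinite no- → noodtsidiagk.
Apply epenthesis: noodtsidiagk → noodutsidiaguk.

noodutsidiaguk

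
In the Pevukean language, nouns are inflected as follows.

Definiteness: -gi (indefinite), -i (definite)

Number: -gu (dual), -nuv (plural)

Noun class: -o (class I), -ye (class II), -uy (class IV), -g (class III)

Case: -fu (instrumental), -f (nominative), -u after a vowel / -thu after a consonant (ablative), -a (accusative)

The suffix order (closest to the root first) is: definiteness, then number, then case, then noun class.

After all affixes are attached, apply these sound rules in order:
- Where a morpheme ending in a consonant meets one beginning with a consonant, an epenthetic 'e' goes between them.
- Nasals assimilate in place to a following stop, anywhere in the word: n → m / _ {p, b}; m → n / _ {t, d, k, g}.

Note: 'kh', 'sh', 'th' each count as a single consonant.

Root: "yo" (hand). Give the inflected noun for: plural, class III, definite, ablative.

Attach definiteness definite -i → yoi.
Attach number plural -nuv → yoinuv.
Attach case ablative -thu (after consonant 'v') → yoinuvthu.
Attach noun class class III -g → yoinuvthug.
Apply epenthesis: yoinuvthug → yoinuvethug.
Nasal assimilation: no change.

yoinuvethug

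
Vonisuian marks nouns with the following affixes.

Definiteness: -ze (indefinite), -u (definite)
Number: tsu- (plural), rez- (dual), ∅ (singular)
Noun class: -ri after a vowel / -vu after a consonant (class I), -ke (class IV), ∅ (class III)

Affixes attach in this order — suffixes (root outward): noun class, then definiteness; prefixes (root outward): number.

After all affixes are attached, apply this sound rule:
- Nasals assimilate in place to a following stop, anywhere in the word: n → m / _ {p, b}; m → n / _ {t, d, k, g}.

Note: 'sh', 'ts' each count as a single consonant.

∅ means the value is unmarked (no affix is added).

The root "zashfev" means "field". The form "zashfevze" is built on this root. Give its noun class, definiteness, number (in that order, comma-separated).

class III, indefinite, singular

Segment: zashfev-ze.
noun class: ∅ → class III.
definiteness: -ze → indefinite.
number: ∅ → singular.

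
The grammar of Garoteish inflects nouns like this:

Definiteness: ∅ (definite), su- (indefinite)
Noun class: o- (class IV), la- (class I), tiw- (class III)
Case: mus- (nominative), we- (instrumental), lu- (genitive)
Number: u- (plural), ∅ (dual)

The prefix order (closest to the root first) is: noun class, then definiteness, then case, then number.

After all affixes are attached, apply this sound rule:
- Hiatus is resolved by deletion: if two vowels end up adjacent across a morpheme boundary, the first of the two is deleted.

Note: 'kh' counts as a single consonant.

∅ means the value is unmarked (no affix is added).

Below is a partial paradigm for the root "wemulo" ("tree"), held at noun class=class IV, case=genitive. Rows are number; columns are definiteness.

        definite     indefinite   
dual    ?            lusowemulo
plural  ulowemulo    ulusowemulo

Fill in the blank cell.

Attach noun class class IV o- → owemulo.
definiteness = definite: zero marking, form stays owemulo.
Attach case genitive lu- → luowemulo.
number = dual: zero marking, form stays luowemulo.
Apply vowel deletion: luowemulo → lowemulo.

lowemulo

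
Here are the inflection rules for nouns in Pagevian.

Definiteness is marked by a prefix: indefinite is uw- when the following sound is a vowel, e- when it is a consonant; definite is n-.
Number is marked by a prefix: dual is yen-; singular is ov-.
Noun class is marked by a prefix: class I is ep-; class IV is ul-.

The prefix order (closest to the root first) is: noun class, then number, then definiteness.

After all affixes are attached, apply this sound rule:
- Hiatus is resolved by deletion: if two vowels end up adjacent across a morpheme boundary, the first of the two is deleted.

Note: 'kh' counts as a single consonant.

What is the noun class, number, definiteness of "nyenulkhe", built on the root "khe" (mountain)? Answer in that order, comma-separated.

class IV, dual, definite

Segment: n-yen-ul-khe.
noun class: ul- → class IV.
number: yen- → dual.
definiteness: n- → definite.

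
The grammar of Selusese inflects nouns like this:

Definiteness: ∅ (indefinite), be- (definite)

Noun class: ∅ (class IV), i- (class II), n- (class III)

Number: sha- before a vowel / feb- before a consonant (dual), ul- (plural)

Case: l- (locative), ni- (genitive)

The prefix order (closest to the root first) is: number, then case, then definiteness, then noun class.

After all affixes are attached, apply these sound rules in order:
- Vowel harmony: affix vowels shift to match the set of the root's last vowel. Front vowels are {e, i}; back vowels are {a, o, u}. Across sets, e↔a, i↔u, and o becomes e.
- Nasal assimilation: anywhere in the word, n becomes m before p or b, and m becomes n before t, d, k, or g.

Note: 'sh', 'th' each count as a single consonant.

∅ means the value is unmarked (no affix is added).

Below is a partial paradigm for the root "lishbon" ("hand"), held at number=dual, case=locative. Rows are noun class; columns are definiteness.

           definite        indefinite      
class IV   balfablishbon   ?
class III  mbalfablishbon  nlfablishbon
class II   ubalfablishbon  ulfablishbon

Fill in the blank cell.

Attach number dual feb- (before consonant 'l') → feblishbon.
Attach case locative l- → lfeblishbon.
definiteness = indefinite: zero marking, form stays lfeblishbon.
noun class = class IV: zero marking, form stays lfeblishbon.
Apply vowel harmony: lfeblishbon → lfablishbon.
Nasal assimilation: no change.

lfablishbon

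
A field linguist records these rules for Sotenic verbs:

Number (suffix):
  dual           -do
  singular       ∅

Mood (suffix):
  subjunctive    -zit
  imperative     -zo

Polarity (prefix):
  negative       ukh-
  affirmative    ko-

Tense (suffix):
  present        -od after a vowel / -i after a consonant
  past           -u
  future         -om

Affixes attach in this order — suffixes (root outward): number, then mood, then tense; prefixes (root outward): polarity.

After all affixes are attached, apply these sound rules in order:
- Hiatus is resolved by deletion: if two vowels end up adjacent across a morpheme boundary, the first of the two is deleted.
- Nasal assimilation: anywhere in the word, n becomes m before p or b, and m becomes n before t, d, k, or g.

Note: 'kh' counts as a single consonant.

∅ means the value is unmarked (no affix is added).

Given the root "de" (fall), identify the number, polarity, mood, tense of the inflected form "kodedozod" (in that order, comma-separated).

Segment: ko-de-do-zo-od.
number: -do → dual.
polarity: ko- → affirmative.
mood: -zo → imperative.
tense: -od/i → present.

dual, affirmative, imperative, present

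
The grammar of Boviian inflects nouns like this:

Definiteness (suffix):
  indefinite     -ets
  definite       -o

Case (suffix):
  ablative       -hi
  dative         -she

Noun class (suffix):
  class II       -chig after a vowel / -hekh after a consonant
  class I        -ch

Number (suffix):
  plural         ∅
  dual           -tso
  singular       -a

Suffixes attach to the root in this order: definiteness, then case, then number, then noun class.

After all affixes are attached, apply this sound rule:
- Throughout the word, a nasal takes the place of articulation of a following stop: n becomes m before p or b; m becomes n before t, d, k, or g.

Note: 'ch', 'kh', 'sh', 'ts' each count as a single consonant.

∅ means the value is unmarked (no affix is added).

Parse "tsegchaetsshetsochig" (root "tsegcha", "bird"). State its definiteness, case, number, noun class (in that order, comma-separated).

indefinite, dative, dual, class II

Segment: tsegcha-ets-she-tso-chig.
definiteness: -ets → indefinite.
case: -she → dative.
number: -tso → dual.
noun class: -chig/hekh → class II.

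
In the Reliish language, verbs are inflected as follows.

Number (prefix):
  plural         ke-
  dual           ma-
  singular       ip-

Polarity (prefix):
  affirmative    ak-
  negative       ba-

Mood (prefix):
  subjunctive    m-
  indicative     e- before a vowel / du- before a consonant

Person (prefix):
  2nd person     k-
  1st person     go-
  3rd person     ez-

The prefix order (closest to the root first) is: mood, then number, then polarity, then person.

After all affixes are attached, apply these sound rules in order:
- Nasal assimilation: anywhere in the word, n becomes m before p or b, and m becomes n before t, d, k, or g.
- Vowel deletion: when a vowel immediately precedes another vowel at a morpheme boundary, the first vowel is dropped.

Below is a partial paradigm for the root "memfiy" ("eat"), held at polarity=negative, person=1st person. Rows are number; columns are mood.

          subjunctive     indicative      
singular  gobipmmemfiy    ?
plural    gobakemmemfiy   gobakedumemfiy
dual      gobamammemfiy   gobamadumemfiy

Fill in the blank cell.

Attach mood indicative du- (before consonant 'm') → dumemfiy.
Attach number singular ip- → ipdumemfiy.
Attach polarity negative ba- → baipdumemfiy.
Attach person 1st person go- → gobaipdumemfiy.
Nasal assimilation: no change.
Apply vowel deletion: gobaipdumemfiy → gobipdumemfiy.

gobipdumemfiy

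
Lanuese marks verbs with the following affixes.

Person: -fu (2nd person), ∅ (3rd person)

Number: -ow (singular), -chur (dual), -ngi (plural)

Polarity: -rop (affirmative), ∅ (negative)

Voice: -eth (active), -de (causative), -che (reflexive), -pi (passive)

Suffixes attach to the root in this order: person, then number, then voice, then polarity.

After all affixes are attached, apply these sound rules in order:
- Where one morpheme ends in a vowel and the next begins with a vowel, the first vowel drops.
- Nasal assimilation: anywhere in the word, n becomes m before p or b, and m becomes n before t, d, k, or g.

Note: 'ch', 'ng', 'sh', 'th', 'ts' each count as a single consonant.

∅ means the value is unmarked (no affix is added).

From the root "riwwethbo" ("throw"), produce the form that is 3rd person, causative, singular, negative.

riwwethbowde

person = 3rd person: zero marking, form stays riwwethbo.
Attach number singular -ow → riwwethboow.
Attach voice causative -de → riwwethboowde.
polarity = negative: zero marking, form stays riwwethboowde.
Apply vowel deletion: riwwethboowde → riwwethbowde.
Nasal assimilation: no change.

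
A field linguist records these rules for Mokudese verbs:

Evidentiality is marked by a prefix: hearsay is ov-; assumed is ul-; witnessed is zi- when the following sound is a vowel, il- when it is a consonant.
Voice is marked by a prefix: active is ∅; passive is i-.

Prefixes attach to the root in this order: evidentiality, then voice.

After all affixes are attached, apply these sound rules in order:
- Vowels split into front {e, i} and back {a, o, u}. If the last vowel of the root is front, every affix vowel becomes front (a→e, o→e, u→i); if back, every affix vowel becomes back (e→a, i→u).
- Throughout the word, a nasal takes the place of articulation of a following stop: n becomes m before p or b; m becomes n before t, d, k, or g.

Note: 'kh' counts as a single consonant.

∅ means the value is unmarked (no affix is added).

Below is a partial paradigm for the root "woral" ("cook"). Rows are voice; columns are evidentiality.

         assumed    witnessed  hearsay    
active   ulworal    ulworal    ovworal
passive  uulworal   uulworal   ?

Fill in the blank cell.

uovworal

Attach evidentiality hearsay ov- → ovworal.
Attach voice passive i- → iovworal.
Apply vowel harmony: iovworal → uovworal.
Nasal assimilation: no change.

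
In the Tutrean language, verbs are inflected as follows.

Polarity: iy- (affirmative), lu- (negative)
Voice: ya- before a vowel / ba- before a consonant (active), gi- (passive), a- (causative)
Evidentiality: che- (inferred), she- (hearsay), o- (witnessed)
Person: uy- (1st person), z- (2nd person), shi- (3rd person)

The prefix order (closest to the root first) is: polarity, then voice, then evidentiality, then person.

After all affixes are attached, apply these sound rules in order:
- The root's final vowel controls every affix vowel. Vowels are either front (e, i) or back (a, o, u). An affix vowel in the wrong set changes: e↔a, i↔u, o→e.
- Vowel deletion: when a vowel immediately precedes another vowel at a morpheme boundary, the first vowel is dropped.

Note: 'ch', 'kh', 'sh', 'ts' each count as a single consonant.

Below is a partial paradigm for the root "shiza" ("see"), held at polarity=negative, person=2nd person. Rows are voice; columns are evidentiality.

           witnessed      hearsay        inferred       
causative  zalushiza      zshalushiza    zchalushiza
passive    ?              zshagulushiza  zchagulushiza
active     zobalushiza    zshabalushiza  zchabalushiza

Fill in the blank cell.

zogulushiza

Attach polarity negative lu- → lushiza.
Attach voice passive gi- → gilushiza.
Attach evidentiality witnessed o- → ogilushiza.
Attach person 2nd person z- → zogilushiza.
Apply vowel harmony: zogilushiza → zogulushiza.
Vowel deletion: no change.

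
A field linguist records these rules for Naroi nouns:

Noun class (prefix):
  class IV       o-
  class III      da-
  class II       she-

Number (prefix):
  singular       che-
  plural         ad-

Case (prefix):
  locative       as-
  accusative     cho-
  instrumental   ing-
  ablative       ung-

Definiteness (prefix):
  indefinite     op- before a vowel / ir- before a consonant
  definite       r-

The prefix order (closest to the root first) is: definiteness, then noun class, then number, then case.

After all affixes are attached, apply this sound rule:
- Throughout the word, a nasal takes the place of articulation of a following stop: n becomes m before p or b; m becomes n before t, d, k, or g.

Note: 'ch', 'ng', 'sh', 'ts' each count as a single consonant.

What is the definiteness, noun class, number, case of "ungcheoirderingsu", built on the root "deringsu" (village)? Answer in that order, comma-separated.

Segment: ung-che-o-ir-deringsu.
definiteness: op/ir- → indefinite.
noun class: o- → class IV.
number: che- → singular.
case: ung- → ablative.

indefinite, class IV, singular, ablative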